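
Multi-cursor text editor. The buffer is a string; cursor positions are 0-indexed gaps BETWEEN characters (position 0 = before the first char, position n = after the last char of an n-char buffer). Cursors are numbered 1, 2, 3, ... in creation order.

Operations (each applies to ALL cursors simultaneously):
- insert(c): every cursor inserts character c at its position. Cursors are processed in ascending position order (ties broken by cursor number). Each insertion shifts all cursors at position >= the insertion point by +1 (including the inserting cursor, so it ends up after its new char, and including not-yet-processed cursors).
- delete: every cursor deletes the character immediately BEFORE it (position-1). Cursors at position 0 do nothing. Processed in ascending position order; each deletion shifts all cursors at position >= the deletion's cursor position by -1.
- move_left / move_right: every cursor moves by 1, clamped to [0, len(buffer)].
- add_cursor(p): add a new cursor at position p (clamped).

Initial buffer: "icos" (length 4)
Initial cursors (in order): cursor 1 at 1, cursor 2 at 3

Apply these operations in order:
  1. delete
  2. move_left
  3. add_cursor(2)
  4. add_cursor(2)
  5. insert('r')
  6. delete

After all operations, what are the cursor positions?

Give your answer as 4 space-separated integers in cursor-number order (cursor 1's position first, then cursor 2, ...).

Answer: 0 0 2 2

Derivation:
After op 1 (delete): buffer="cs" (len 2), cursors c1@0 c2@1, authorship ..
After op 2 (move_left): buffer="cs" (len 2), cursors c1@0 c2@0, authorship ..
After op 3 (add_cursor(2)): buffer="cs" (len 2), cursors c1@0 c2@0 c3@2, authorship ..
After op 4 (add_cursor(2)): buffer="cs" (len 2), cursors c1@0 c2@0 c3@2 c4@2, authorship ..
After op 5 (insert('r')): buffer="rrcsrr" (len 6), cursors c1@2 c2@2 c3@6 c4@6, authorship 12..34
After op 6 (delete): buffer="cs" (len 2), cursors c1@0 c2@0 c3@2 c4@2, authorship ..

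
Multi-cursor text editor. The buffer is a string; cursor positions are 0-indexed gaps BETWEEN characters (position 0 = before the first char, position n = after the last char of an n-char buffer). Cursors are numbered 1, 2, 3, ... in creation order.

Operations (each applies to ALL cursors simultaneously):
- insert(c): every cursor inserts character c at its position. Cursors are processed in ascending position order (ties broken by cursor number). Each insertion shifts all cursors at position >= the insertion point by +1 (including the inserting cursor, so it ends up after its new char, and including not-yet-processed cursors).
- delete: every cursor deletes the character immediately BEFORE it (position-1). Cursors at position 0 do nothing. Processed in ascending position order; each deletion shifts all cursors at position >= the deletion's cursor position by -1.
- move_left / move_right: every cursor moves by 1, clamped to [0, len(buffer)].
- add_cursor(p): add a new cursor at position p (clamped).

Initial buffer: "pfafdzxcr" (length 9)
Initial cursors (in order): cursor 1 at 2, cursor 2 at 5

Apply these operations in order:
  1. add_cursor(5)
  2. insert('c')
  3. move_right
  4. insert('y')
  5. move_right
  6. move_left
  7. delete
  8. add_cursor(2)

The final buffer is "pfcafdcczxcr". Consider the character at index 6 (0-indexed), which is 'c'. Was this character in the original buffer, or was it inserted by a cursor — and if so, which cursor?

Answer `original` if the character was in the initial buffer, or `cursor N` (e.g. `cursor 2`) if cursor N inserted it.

After op 1 (add_cursor(5)): buffer="pfafdzxcr" (len 9), cursors c1@2 c2@5 c3@5, authorship .........
After op 2 (insert('c')): buffer="pfcafdcczxcr" (len 12), cursors c1@3 c2@8 c3@8, authorship ..1...23....
After op 3 (move_right): buffer="pfcafdcczxcr" (len 12), cursors c1@4 c2@9 c3@9, authorship ..1...23....
After op 4 (insert('y')): buffer="pfcayfdcczyyxcr" (len 15), cursors c1@5 c2@12 c3@12, authorship ..1.1..23.23...
After op 5 (move_right): buffer="pfcayfdcczyyxcr" (len 15), cursors c1@6 c2@13 c3@13, authorship ..1.1..23.23...
After op 6 (move_left): buffer="pfcayfdcczyyxcr" (len 15), cursors c1@5 c2@12 c3@12, authorship ..1.1..23.23...
After op 7 (delete): buffer="pfcafdcczxcr" (len 12), cursors c1@4 c2@9 c3@9, authorship ..1...23....
After op 8 (add_cursor(2)): buffer="pfcafdcczxcr" (len 12), cursors c4@2 c1@4 c2@9 c3@9, authorship ..1...23....
Authorship (.=original, N=cursor N): . . 1 . . . 2 3 . . . .
Index 6: author = 2

Answer: cursor 2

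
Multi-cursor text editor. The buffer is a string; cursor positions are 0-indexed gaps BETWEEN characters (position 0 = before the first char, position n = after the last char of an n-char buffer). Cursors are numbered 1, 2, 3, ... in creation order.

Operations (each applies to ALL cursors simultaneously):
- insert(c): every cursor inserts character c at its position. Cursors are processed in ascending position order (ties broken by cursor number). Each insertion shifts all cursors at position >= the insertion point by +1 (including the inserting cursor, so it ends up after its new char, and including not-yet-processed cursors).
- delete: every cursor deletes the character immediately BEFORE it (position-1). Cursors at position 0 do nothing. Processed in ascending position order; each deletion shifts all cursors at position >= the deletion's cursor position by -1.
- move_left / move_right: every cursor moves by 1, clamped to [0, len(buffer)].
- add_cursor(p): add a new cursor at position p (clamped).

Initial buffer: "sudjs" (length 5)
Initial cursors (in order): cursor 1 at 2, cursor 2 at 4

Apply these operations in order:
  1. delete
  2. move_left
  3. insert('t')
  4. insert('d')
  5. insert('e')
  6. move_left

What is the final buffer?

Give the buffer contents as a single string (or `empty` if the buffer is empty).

Answer: tdestdeds

Derivation:
After op 1 (delete): buffer="sds" (len 3), cursors c1@1 c2@2, authorship ...
After op 2 (move_left): buffer="sds" (len 3), cursors c1@0 c2@1, authorship ...
After op 3 (insert('t')): buffer="tstds" (len 5), cursors c1@1 c2@3, authorship 1.2..
After op 4 (insert('d')): buffer="tdstdds" (len 7), cursors c1@2 c2@5, authorship 11.22..
After op 5 (insert('e')): buffer="tdestdeds" (len 9), cursors c1@3 c2@7, authorship 111.222..
After op 6 (move_left): buffer="tdestdeds" (len 9), cursors c1@2 c2@6, authorship 111.222..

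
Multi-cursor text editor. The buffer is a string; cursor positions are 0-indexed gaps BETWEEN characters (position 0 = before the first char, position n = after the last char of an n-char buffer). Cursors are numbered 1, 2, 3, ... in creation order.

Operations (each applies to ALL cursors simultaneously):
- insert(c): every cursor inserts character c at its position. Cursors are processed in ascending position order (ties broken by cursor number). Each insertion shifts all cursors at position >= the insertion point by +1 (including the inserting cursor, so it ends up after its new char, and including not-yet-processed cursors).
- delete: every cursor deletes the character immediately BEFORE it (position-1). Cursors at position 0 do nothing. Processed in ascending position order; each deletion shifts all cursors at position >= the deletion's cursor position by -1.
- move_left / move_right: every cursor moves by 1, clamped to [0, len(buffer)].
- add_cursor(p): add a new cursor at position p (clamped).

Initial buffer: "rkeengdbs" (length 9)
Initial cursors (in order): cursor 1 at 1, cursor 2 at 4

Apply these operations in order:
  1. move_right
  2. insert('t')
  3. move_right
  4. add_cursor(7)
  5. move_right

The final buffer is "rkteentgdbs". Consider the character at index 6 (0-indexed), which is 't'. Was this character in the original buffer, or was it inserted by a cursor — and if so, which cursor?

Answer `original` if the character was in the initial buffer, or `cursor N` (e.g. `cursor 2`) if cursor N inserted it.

Answer: cursor 2

Derivation:
After op 1 (move_right): buffer="rkeengdbs" (len 9), cursors c1@2 c2@5, authorship .........
After op 2 (insert('t')): buffer="rkteentgdbs" (len 11), cursors c1@3 c2@7, authorship ..1...2....
After op 3 (move_right): buffer="rkteentgdbs" (len 11), cursors c1@4 c2@8, authorship ..1...2....
After op 4 (add_cursor(7)): buffer="rkteentgdbs" (len 11), cursors c1@4 c3@7 c2@8, authorship ..1...2....
After op 5 (move_right): buffer="rkteentgdbs" (len 11), cursors c1@5 c3@8 c2@9, authorship ..1...2....
Authorship (.=original, N=cursor N): . . 1 . . . 2 . . . .
Index 6: author = 2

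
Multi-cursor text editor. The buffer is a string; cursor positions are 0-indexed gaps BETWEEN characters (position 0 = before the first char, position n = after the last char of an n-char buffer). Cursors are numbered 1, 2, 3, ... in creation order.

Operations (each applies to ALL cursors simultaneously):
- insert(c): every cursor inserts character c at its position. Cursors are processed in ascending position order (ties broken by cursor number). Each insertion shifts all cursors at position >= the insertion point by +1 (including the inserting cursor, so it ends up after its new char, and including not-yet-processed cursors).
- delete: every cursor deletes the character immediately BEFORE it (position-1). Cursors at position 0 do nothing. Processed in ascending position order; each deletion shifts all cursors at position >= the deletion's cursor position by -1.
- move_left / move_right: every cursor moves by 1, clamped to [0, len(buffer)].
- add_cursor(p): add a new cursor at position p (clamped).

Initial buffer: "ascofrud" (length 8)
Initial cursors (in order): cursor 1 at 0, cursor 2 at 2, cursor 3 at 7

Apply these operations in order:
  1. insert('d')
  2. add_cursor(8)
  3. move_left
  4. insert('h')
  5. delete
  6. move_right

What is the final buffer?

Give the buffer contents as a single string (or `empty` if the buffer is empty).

After op 1 (insert('d')): buffer="dasdcofrudd" (len 11), cursors c1@1 c2@4 c3@10, authorship 1..2.....3.
After op 2 (add_cursor(8)): buffer="dasdcofrudd" (len 11), cursors c1@1 c2@4 c4@8 c3@10, authorship 1..2.....3.
After op 3 (move_left): buffer="dasdcofrudd" (len 11), cursors c1@0 c2@3 c4@7 c3@9, authorship 1..2.....3.
After op 4 (insert('h')): buffer="hdashdcofhruhdd" (len 15), cursors c1@1 c2@5 c4@10 c3@13, authorship 11..22...4..33.
After op 5 (delete): buffer="dasdcofrudd" (len 11), cursors c1@0 c2@3 c4@7 c3@9, authorship 1..2.....3.
After op 6 (move_right): buffer="dasdcofrudd" (len 11), cursors c1@1 c2@4 c4@8 c3@10, authorship 1..2.....3.

Answer: dasdcofrudd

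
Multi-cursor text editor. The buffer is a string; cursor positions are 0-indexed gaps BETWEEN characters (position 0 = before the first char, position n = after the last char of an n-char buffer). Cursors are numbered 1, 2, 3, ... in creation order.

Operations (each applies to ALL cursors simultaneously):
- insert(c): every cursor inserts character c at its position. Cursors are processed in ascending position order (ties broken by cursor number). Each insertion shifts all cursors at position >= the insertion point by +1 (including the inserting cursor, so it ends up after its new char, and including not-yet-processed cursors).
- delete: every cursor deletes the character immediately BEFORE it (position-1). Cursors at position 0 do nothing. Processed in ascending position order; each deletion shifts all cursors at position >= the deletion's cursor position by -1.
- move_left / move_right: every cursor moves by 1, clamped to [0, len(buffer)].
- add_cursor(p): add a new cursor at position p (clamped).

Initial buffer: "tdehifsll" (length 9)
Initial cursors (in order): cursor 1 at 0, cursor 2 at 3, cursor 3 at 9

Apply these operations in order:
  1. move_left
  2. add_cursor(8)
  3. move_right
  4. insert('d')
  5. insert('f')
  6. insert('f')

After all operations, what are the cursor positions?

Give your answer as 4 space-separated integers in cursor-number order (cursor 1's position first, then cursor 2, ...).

After op 1 (move_left): buffer="tdehifsll" (len 9), cursors c1@0 c2@2 c3@8, authorship .........
After op 2 (add_cursor(8)): buffer="tdehifsll" (len 9), cursors c1@0 c2@2 c3@8 c4@8, authorship .........
After op 3 (move_right): buffer="tdehifsll" (len 9), cursors c1@1 c2@3 c3@9 c4@9, authorship .........
After op 4 (insert('d')): buffer="tddedhifslldd" (len 13), cursors c1@2 c2@5 c3@13 c4@13, authorship .1..2......34
After op 5 (insert('f')): buffer="tdfdedfhifsllddff" (len 17), cursors c1@3 c2@7 c3@17 c4@17, authorship .11..22......3434
After op 6 (insert('f')): buffer="tdffdedffhifsllddffff" (len 21), cursors c1@4 c2@9 c3@21 c4@21, authorship .111..222......343434

Answer: 4 9 21 21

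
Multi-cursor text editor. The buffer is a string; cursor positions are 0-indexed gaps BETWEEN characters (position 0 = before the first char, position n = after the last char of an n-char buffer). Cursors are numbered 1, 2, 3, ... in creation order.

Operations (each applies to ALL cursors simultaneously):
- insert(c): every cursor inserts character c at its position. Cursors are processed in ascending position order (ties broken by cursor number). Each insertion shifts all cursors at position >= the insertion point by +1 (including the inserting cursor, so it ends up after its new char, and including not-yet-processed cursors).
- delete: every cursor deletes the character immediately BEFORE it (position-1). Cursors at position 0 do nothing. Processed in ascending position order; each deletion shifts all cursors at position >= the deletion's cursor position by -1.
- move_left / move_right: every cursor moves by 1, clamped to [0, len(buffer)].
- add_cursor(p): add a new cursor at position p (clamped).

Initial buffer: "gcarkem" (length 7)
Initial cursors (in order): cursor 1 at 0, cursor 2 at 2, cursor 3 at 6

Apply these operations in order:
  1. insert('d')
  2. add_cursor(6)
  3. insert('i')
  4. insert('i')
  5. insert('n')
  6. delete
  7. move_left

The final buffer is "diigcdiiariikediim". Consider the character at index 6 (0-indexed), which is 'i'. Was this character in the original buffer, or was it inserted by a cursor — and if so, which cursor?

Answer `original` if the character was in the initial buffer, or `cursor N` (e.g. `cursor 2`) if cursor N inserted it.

After op 1 (insert('d')): buffer="dgcdarkedm" (len 10), cursors c1@1 c2@4 c3@9, authorship 1..2....3.
After op 2 (add_cursor(6)): buffer="dgcdarkedm" (len 10), cursors c1@1 c2@4 c4@6 c3@9, authorship 1..2....3.
After op 3 (insert('i')): buffer="digcdiarikedim" (len 14), cursors c1@2 c2@6 c4@9 c3@13, authorship 11..22..4..33.
After op 4 (insert('i')): buffer="diigcdiiariikediim" (len 18), cursors c1@3 c2@8 c4@12 c3@17, authorship 111..222..44..333.
After op 5 (insert('n')): buffer="diingcdiinariinkediinm" (len 22), cursors c1@4 c2@10 c4@15 c3@21, authorship 1111..2222..444..3333.
After op 6 (delete): buffer="diigcdiiariikediim" (len 18), cursors c1@3 c2@8 c4@12 c3@17, authorship 111..222..44..333.
After op 7 (move_left): buffer="diigcdiiariikediim" (len 18), cursors c1@2 c2@7 c4@11 c3@16, authorship 111..222..44..333.
Authorship (.=original, N=cursor N): 1 1 1 . . 2 2 2 . . 4 4 . . 3 3 3 .
Index 6: author = 2

Answer: cursor 2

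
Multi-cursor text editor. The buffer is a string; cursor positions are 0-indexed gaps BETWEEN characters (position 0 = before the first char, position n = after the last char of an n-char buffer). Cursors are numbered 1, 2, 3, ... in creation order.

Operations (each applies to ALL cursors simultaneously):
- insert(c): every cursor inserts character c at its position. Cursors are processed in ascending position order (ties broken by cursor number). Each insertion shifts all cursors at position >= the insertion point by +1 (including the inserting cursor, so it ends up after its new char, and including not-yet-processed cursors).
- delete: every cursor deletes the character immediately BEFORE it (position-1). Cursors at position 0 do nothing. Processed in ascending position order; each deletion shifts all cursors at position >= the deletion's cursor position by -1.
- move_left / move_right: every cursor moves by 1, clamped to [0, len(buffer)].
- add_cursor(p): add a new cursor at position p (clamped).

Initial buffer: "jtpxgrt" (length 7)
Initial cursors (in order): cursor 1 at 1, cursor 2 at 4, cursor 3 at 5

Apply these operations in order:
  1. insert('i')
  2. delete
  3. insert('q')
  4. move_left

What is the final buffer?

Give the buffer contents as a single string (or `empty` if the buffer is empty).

Answer: jqtpxqgqrt

Derivation:
After op 1 (insert('i')): buffer="jitpxigirt" (len 10), cursors c1@2 c2@6 c3@8, authorship .1...2.3..
After op 2 (delete): buffer="jtpxgrt" (len 7), cursors c1@1 c2@4 c3@5, authorship .......
After op 3 (insert('q')): buffer="jqtpxqgqrt" (len 10), cursors c1@2 c2@6 c3@8, authorship .1...2.3..
After op 4 (move_left): buffer="jqtpxqgqrt" (len 10), cursors c1@1 c2@5 c3@7, authorship .1...2.3..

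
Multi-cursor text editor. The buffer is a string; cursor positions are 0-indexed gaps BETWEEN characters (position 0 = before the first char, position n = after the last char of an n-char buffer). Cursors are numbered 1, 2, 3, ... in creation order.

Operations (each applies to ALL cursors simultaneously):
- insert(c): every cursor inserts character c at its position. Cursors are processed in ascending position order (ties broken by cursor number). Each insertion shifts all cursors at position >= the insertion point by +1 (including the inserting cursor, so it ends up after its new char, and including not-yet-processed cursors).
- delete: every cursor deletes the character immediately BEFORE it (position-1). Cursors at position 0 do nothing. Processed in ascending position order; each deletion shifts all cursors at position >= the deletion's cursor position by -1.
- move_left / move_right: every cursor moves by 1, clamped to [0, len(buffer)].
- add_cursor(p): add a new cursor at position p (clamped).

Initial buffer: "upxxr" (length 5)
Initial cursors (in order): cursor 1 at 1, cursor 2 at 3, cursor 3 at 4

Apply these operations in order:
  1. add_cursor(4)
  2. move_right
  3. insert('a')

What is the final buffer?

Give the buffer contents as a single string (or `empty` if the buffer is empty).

After op 1 (add_cursor(4)): buffer="upxxr" (len 5), cursors c1@1 c2@3 c3@4 c4@4, authorship .....
After op 2 (move_right): buffer="upxxr" (len 5), cursors c1@2 c2@4 c3@5 c4@5, authorship .....
After op 3 (insert('a')): buffer="upaxxaraa" (len 9), cursors c1@3 c2@6 c3@9 c4@9, authorship ..1..2.34

Answer: upaxxaraa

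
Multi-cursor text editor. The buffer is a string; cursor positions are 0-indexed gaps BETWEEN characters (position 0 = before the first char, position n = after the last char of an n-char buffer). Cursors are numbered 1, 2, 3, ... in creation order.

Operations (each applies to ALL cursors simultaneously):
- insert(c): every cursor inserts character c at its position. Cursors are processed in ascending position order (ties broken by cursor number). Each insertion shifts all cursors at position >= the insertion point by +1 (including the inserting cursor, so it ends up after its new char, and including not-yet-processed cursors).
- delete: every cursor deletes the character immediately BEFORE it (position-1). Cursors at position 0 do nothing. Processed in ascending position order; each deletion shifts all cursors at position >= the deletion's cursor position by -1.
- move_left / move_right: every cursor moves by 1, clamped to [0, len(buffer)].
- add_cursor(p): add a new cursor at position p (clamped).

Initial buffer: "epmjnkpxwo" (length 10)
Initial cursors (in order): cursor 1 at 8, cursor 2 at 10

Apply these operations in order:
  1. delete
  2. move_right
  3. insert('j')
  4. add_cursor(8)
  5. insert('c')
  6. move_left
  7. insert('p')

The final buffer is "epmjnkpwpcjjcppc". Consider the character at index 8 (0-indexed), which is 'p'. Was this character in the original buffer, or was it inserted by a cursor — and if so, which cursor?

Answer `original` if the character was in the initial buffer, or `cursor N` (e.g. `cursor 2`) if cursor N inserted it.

Answer: cursor 3

Derivation:
After op 1 (delete): buffer="epmjnkpw" (len 8), cursors c1@7 c2@8, authorship ........
After op 2 (move_right): buffer="epmjnkpw" (len 8), cursors c1@8 c2@8, authorship ........
After op 3 (insert('j')): buffer="epmjnkpwjj" (len 10), cursors c1@10 c2@10, authorship ........12
After op 4 (add_cursor(8)): buffer="epmjnkpwjj" (len 10), cursors c3@8 c1@10 c2@10, authorship ........12
After op 5 (insert('c')): buffer="epmjnkpwcjjcc" (len 13), cursors c3@9 c1@13 c2@13, authorship ........31212
After op 6 (move_left): buffer="epmjnkpwcjjcc" (len 13), cursors c3@8 c1@12 c2@12, authorship ........31212
After op 7 (insert('p')): buffer="epmjnkpwpcjjcppc" (len 16), cursors c3@9 c1@15 c2@15, authorship ........33121122
Authorship (.=original, N=cursor N): . . . . . . . . 3 3 1 2 1 1 2 2
Index 8: author = 3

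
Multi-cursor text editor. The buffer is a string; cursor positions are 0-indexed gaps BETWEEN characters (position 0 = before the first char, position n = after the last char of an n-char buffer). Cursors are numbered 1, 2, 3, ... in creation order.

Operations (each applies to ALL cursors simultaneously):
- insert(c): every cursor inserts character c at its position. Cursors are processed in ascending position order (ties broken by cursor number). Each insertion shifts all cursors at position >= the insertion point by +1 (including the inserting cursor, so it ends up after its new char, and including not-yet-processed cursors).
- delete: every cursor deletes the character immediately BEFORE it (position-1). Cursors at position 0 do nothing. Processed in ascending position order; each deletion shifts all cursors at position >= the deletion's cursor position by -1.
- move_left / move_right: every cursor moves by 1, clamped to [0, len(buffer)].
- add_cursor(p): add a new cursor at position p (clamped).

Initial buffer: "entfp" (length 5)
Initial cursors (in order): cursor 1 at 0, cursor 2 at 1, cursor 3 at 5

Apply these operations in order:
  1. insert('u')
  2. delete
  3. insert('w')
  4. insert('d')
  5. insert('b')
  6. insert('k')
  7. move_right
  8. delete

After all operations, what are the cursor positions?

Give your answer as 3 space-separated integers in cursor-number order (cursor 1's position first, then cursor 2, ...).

After op 1 (insert('u')): buffer="ueuntfpu" (len 8), cursors c1@1 c2@3 c3@8, authorship 1.2....3
After op 2 (delete): buffer="entfp" (len 5), cursors c1@0 c2@1 c3@5, authorship .....
After op 3 (insert('w')): buffer="wewntfpw" (len 8), cursors c1@1 c2@3 c3@8, authorship 1.2....3
After op 4 (insert('d')): buffer="wdewdntfpwd" (len 11), cursors c1@2 c2@5 c3@11, authorship 11.22....33
After op 5 (insert('b')): buffer="wdbewdbntfpwdb" (len 14), cursors c1@3 c2@7 c3@14, authorship 111.222....333
After op 6 (insert('k')): buffer="wdbkewdbkntfpwdbk" (len 17), cursors c1@4 c2@9 c3@17, authorship 1111.2222....3333
After op 7 (move_right): buffer="wdbkewdbkntfpwdbk" (len 17), cursors c1@5 c2@10 c3@17, authorship 1111.2222....3333
After op 8 (delete): buffer="wdbkwdbktfpwdb" (len 14), cursors c1@4 c2@8 c3@14, authorship 11112222...333

Answer: 4 8 14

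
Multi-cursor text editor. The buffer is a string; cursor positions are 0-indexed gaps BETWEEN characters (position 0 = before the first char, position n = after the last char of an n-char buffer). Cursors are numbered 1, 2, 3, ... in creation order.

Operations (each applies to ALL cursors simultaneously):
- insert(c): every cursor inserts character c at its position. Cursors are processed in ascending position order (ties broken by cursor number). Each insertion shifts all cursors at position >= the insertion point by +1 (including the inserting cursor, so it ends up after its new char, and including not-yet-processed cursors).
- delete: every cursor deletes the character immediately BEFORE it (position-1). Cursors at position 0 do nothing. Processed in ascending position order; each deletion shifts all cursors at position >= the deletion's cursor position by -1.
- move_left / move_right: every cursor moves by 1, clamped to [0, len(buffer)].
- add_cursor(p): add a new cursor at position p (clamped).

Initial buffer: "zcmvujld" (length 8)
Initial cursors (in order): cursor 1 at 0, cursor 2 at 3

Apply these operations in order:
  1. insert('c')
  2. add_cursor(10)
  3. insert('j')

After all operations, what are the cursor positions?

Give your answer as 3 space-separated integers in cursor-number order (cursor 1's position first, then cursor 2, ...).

Answer: 2 7 13

Derivation:
After op 1 (insert('c')): buffer="czcmcvujld" (len 10), cursors c1@1 c2@5, authorship 1...2.....
After op 2 (add_cursor(10)): buffer="czcmcvujld" (len 10), cursors c1@1 c2@5 c3@10, authorship 1...2.....
After op 3 (insert('j')): buffer="cjzcmcjvujldj" (len 13), cursors c1@2 c2@7 c3@13, authorship 11...22.....3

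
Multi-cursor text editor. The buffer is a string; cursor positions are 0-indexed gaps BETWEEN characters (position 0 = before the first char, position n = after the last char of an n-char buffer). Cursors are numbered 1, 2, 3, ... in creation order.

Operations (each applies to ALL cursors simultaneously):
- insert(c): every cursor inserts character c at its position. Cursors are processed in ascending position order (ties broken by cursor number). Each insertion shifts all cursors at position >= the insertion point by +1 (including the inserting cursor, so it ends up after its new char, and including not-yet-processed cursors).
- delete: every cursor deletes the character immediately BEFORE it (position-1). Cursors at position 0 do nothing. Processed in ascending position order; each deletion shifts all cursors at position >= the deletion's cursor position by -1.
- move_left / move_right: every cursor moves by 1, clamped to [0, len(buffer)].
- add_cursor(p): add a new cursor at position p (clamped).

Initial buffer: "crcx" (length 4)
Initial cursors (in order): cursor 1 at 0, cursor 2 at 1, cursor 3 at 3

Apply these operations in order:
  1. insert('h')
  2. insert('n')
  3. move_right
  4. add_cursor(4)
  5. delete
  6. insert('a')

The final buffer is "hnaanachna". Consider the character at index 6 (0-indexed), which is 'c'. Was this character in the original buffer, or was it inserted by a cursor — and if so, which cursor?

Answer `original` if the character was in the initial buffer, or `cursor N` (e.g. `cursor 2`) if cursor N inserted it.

Answer: original

Derivation:
After op 1 (insert('h')): buffer="hchrchx" (len 7), cursors c1@1 c2@3 c3@6, authorship 1.2..3.
After op 2 (insert('n')): buffer="hnchnrchnx" (len 10), cursors c1@2 c2@5 c3@9, authorship 11.22..33.
After op 3 (move_right): buffer="hnchnrchnx" (len 10), cursors c1@3 c2@6 c3@10, authorship 11.22..33.
After op 4 (add_cursor(4)): buffer="hnchnrchnx" (len 10), cursors c1@3 c4@4 c2@6 c3@10, authorship 11.22..33.
After op 5 (delete): buffer="hnnchn" (len 6), cursors c1@2 c4@2 c2@3 c3@6, authorship 112.33
After op 6 (insert('a')): buffer="hnaanachna" (len 10), cursors c1@4 c4@4 c2@6 c3@10, authorship 111422.333
Authorship (.=original, N=cursor N): 1 1 1 4 2 2 . 3 3 3
Index 6: author = original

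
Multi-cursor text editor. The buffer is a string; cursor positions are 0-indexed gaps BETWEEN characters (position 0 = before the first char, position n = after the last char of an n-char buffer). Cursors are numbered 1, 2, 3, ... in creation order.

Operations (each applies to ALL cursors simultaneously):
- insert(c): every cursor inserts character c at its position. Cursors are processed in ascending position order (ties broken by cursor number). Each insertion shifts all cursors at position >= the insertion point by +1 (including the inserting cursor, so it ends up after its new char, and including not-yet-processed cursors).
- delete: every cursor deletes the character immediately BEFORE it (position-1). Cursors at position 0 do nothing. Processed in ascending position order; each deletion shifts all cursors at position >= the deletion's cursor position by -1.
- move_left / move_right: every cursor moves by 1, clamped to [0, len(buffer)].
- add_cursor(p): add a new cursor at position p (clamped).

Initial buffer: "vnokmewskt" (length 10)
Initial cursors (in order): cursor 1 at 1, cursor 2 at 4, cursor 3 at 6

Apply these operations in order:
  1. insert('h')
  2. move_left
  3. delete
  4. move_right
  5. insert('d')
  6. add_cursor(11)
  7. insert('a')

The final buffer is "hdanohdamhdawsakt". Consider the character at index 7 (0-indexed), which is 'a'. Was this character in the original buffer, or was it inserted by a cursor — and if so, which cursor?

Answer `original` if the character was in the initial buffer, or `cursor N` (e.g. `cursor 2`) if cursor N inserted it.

After op 1 (insert('h')): buffer="vhnokhmehwskt" (len 13), cursors c1@2 c2@6 c3@9, authorship .1...2..3....
After op 2 (move_left): buffer="vhnokhmehwskt" (len 13), cursors c1@1 c2@5 c3@8, authorship .1...2..3....
After op 3 (delete): buffer="hnohmhwskt" (len 10), cursors c1@0 c2@3 c3@5, authorship 1..2.3....
After op 4 (move_right): buffer="hnohmhwskt" (len 10), cursors c1@1 c2@4 c3@6, authorship 1..2.3....
After op 5 (insert('d')): buffer="hdnohdmhdwskt" (len 13), cursors c1@2 c2@6 c3@9, authorship 11..22.33....
After op 6 (add_cursor(11)): buffer="hdnohdmhdwskt" (len 13), cursors c1@2 c2@6 c3@9 c4@11, authorship 11..22.33....
After op 7 (insert('a')): buffer="hdanohdamhdawsakt" (len 17), cursors c1@3 c2@8 c3@12 c4@15, authorship 111..222.333..4..
Authorship (.=original, N=cursor N): 1 1 1 . . 2 2 2 . 3 3 3 . . 4 . .
Index 7: author = 2

Answer: cursor 2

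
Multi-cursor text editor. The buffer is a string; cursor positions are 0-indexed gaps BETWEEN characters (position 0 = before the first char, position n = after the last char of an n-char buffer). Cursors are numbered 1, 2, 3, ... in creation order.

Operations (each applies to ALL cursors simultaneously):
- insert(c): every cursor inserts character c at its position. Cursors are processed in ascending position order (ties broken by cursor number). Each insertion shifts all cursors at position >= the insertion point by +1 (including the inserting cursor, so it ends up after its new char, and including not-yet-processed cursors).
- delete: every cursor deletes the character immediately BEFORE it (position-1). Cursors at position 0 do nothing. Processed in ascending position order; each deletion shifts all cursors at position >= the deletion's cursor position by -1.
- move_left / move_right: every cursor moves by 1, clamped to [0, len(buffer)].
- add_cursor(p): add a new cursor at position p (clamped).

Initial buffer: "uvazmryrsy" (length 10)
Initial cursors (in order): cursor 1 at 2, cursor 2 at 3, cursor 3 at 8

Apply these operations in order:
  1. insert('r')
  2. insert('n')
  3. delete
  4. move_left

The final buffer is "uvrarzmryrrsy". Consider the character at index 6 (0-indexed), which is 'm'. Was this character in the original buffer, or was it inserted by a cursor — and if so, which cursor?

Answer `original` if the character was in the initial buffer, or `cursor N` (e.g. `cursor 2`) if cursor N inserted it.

After op 1 (insert('r')): buffer="uvrarzmryrrsy" (len 13), cursors c1@3 c2@5 c3@11, authorship ..1.2.....3..
After op 2 (insert('n')): buffer="uvrnarnzmryrrnsy" (len 16), cursors c1@4 c2@7 c3@14, authorship ..11.22.....33..
After op 3 (delete): buffer="uvrarzmryrrsy" (len 13), cursors c1@3 c2@5 c3@11, authorship ..1.2.....3..
After op 4 (move_left): buffer="uvrarzmryrrsy" (len 13), cursors c1@2 c2@4 c3@10, authorship ..1.2.....3..
Authorship (.=original, N=cursor N): . . 1 . 2 . . . . . 3 . .
Index 6: author = original

Answer: original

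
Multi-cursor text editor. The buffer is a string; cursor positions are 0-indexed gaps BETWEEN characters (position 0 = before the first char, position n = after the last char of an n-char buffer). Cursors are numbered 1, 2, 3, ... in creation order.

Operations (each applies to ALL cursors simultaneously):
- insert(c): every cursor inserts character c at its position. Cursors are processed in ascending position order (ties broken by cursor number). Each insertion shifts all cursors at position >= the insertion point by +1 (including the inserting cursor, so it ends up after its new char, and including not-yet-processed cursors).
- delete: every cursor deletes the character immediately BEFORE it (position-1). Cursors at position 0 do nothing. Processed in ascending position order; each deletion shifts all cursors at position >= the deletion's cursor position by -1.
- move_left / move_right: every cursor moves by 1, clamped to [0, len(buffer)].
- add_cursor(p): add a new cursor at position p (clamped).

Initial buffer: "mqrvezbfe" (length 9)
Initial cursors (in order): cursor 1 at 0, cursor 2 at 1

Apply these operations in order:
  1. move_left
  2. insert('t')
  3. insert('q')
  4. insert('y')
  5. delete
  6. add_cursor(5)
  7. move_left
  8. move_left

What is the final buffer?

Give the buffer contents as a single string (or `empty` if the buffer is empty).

Answer: ttqqmqrvezbfe

Derivation:
After op 1 (move_left): buffer="mqrvezbfe" (len 9), cursors c1@0 c2@0, authorship .........
After op 2 (insert('t')): buffer="ttmqrvezbfe" (len 11), cursors c1@2 c2@2, authorship 12.........
After op 3 (insert('q')): buffer="ttqqmqrvezbfe" (len 13), cursors c1@4 c2@4, authorship 1212.........
After op 4 (insert('y')): buffer="ttqqyymqrvezbfe" (len 15), cursors c1@6 c2@6, authorship 121212.........
After op 5 (delete): buffer="ttqqmqrvezbfe" (len 13), cursors c1@4 c2@4, authorship 1212.........
After op 6 (add_cursor(5)): buffer="ttqqmqrvezbfe" (len 13), cursors c1@4 c2@4 c3@5, authorship 1212.........
After op 7 (move_left): buffer="ttqqmqrvezbfe" (len 13), cursors c1@3 c2@3 c3@4, authorship 1212.........
After op 8 (move_left): buffer="ttqqmqrvezbfe" (len 13), cursors c1@2 c2@2 c3@3, authorship 1212.........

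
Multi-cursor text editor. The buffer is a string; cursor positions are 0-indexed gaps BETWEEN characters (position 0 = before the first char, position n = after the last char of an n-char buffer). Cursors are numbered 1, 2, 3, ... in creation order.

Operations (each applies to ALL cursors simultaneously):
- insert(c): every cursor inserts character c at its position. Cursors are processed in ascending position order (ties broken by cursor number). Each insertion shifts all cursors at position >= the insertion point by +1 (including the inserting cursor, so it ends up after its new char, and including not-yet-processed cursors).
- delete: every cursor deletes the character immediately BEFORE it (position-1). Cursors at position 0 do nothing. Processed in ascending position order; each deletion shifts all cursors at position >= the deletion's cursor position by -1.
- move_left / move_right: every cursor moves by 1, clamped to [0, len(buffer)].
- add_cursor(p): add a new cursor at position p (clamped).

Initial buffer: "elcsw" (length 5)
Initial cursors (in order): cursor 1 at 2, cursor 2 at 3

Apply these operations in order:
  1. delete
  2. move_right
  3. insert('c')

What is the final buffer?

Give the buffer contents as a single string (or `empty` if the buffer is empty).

Answer: esccw

Derivation:
After op 1 (delete): buffer="esw" (len 3), cursors c1@1 c2@1, authorship ...
After op 2 (move_right): buffer="esw" (len 3), cursors c1@2 c2@2, authorship ...
After op 3 (insert('c')): buffer="esccw" (len 5), cursors c1@4 c2@4, authorship ..12.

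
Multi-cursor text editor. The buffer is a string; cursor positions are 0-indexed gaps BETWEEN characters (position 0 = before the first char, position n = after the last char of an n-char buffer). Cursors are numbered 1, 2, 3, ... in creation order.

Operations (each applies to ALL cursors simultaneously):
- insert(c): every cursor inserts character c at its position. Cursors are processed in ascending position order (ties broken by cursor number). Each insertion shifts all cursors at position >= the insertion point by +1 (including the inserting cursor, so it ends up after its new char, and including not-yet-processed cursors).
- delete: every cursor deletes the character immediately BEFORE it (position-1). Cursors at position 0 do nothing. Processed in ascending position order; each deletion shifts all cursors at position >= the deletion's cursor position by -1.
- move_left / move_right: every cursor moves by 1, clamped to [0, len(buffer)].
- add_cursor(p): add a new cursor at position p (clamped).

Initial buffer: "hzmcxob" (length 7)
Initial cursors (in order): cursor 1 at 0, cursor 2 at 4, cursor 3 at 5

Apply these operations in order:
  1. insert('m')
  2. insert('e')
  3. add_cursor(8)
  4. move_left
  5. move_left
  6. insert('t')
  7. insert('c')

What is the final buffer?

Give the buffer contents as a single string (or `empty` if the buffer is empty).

After op 1 (insert('m')): buffer="mhzmcmxmob" (len 10), cursors c1@1 c2@6 c3@8, authorship 1....2.3..
After op 2 (insert('e')): buffer="mehzmcmexmeob" (len 13), cursors c1@2 c2@8 c3@11, authorship 11....22.33..
After op 3 (add_cursor(8)): buffer="mehzmcmexmeob" (len 13), cursors c1@2 c2@8 c4@8 c3@11, authorship 11....22.33..
After op 4 (move_left): buffer="mehzmcmexmeob" (len 13), cursors c1@1 c2@7 c4@7 c3@10, authorship 11....22.33..
After op 5 (move_left): buffer="mehzmcmexmeob" (len 13), cursors c1@0 c2@6 c4@6 c3@9, authorship 11....22.33..
After op 6 (insert('t')): buffer="tmehzmcttmextmeob" (len 17), cursors c1@1 c2@9 c4@9 c3@13, authorship 111....2422.333..
After op 7 (insert('c')): buffer="tcmehzmcttccmextcmeob" (len 21), cursors c1@2 c2@12 c4@12 c3@17, authorship 1111....242422.3333..

Answer: tcmehzmcttccmextcmeob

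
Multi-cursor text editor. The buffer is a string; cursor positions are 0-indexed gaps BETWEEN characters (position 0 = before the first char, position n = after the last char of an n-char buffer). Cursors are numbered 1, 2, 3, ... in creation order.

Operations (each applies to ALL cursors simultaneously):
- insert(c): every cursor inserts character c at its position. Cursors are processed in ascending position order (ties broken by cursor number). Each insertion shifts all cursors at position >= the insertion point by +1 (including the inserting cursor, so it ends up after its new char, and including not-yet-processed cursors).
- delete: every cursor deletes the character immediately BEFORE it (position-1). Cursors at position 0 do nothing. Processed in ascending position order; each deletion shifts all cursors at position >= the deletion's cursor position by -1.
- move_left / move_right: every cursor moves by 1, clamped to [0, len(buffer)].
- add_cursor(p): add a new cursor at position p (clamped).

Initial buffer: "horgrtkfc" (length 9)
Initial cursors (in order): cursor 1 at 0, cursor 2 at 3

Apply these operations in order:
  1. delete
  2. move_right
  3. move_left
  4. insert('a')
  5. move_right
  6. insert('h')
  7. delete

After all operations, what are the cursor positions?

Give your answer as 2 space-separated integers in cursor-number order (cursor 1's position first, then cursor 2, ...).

After op 1 (delete): buffer="hogrtkfc" (len 8), cursors c1@0 c2@2, authorship ........
After op 2 (move_right): buffer="hogrtkfc" (len 8), cursors c1@1 c2@3, authorship ........
After op 3 (move_left): buffer="hogrtkfc" (len 8), cursors c1@0 c2@2, authorship ........
After op 4 (insert('a')): buffer="ahoagrtkfc" (len 10), cursors c1@1 c2@4, authorship 1..2......
After op 5 (move_right): buffer="ahoagrtkfc" (len 10), cursors c1@2 c2@5, authorship 1..2......
After op 6 (insert('h')): buffer="ahhoaghrtkfc" (len 12), cursors c1@3 c2@7, authorship 1.1.2.2.....
After op 7 (delete): buffer="ahoagrtkfc" (len 10), cursors c1@2 c2@5, authorship 1..2......

Answer: 2 5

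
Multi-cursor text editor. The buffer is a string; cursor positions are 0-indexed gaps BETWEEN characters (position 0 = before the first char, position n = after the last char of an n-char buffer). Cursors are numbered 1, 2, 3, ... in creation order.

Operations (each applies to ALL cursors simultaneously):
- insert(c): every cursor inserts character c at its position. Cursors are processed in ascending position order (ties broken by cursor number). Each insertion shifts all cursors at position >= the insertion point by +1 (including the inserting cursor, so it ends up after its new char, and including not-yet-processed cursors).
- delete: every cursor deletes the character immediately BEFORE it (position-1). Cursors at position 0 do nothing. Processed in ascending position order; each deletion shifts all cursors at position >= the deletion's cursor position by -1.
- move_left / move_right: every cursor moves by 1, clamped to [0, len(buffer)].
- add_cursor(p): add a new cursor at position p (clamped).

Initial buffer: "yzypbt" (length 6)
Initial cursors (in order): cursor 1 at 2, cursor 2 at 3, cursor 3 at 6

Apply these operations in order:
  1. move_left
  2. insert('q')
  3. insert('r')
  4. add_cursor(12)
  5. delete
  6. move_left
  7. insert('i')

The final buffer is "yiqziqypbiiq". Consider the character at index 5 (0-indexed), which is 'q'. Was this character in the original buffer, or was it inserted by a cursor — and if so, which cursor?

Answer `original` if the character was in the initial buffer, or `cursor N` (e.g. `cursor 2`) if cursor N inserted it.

Answer: cursor 2

Derivation:
After op 1 (move_left): buffer="yzypbt" (len 6), cursors c1@1 c2@2 c3@5, authorship ......
After op 2 (insert('q')): buffer="yqzqypbqt" (len 9), cursors c1@2 c2@4 c3@8, authorship .1.2...3.
After op 3 (insert('r')): buffer="yqrzqrypbqrt" (len 12), cursors c1@3 c2@6 c3@11, authorship .11.22...33.
After op 4 (add_cursor(12)): buffer="yqrzqrypbqrt" (len 12), cursors c1@3 c2@6 c3@11 c4@12, authorship .11.22...33.
After op 5 (delete): buffer="yqzqypbq" (len 8), cursors c1@2 c2@4 c3@8 c4@8, authorship .1.2...3
After op 6 (move_left): buffer="yqzqypbq" (len 8), cursors c1@1 c2@3 c3@7 c4@7, authorship .1.2...3
After op 7 (insert('i')): buffer="yiqziqypbiiq" (len 12), cursors c1@2 c2@5 c3@11 c4@11, authorship .11.22...343
Authorship (.=original, N=cursor N): . 1 1 . 2 2 . . . 3 4 3
Index 5: author = 2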